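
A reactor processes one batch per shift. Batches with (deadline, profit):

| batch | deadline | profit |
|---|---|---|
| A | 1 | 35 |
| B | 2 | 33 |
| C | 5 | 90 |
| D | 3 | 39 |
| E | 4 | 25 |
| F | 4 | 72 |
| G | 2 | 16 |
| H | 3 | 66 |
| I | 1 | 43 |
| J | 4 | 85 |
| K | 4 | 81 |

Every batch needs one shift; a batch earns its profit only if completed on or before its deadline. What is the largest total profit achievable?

Sort by profit descending; place each in the latest free slot ≤ its deadline.
Profit order: C=90 J=85 K=81 F=72 H=66 I=43 D=39 A=35 B=33 E=25 G=16
Assign: C→slot 5, J→slot 4, K→slot 3, F→slot 2, H→slot 1, I skipped, D skipped, A skipped, B skipped, E skipped, G skipped.
Slots: [1:H] [2:F] [3:K] [4:J] [5:C]
Profit = 66 + 72 + 81 + 85 + 90 = 394

394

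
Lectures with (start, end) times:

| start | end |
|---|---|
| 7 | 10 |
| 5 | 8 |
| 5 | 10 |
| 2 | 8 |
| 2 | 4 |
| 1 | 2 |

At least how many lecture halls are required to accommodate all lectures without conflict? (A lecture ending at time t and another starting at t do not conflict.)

Events (time:±→running): 1:+→1 2:-→0 2:+→1 2:+→2 4:-→1 5:+→2 5:+→3 7:+→4 … peak 4.

4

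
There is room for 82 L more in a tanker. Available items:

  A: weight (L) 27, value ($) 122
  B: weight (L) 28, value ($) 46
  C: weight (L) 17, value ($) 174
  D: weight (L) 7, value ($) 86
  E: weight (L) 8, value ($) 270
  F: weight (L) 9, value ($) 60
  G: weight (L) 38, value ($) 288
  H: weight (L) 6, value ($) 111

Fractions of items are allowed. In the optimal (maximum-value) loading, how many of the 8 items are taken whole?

5

Order: E (270/8=33.75) > H (111/6=18.50) > D (86/7=12.29) > C (174/17=10.24) > G (288/38=7.58) > F (60/9=6.67) > A (122/27=4.52) > B (46/28=1.64)
Fill: take E (8 @ 270) → take H (6 @ 111) → take D (7 @ 86) → take C (17 @ 174) → take G (38 @ 288) → take 6/9 of F → 40.00; 82/82 used.
5 item(s) taken whole; one partial (take 6/9 of F).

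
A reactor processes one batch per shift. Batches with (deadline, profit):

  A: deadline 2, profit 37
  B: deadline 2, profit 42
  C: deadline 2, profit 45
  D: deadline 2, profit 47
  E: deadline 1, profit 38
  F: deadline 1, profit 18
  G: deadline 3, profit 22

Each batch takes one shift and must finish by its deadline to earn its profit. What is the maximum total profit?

Sort by profit descending; place each in the latest free slot ≤ its deadline.
Profit order: D=47 C=45 B=42 E=38 A=37 G=22 F=18
Assign: D→slot 2, C→slot 1, B skipped, E skipped, A skipped, G→slot 3, F skipped.
Slots: [1:C] [2:D] [3:G]
Profit = 45 + 47 + 22 = 114

114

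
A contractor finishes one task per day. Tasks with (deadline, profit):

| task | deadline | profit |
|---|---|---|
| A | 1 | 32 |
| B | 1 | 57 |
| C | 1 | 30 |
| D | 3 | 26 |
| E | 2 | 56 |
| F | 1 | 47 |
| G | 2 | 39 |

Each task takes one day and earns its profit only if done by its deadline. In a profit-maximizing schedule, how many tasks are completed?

3

Profit order: B=57 E=56 F=47 G=39 A=32 C=30 D=26
Assign: B→slot 1, E→slot 2, F skipped, G skipped, A skipped, C skipped, D→slot 3.
Slots: [1:B] [2:E] [3:D]
3 of 7 scheduled.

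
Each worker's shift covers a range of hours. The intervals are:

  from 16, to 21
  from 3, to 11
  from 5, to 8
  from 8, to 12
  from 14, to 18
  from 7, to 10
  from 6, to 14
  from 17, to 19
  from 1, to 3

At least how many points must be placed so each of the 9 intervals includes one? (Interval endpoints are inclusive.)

Sort by right endpoint; whenever an interval is uncovered, place a point at its right end.
By right end: [1,3]  [5,8]  [7,10]  [3,11]  [8,12]  [6,14]  [14,18]  [17,19]  [16,21]
[1,3] uncovered → point at 3; [5,8] uncovered → point at 8; [14,18] uncovered → point at 18.
Points: 3, 8, 18 (3 total).

3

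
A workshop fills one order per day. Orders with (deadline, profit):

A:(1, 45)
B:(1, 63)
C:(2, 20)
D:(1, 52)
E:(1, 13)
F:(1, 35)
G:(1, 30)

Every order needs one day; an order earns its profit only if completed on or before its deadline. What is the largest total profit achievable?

Take jobs in profit order; each goes to the latest open slot no later than its deadline.
By profit: B(d1,63), D(d1,52), A(d1,45), F(d1,35), G(d1,30), C(d2,20), E(d1,13)
B→slot 1; D skipped; A skipped; F skipped; G skipped; C→slot 2; E skipped.
Profit = 63 + 20 = 83

83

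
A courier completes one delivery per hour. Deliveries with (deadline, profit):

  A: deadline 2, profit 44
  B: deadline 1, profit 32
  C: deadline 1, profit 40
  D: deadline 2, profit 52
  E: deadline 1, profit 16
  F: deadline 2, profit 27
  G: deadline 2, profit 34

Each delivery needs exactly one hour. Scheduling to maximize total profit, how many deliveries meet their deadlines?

2

Sort by profit descending; place each in the latest free slot ≤ its deadline.
By profit: D(d2,52), A(d2,44), C(d1,40), G(d2,34), B(d1,32), F(d2,27), E(d1,16)
D→slot 2; A→slot 1; C skipped; G skipped; B skipped; F skipped; E skipped.
2 of 7 scheduled.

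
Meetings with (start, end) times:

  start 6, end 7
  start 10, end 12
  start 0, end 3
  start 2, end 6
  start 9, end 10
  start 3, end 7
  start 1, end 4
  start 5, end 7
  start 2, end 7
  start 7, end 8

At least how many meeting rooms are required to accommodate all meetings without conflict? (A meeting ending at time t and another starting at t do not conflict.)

Count concurrent intervals with a sweep; the peak is the room count.
starts: [0, 1, 2, 2, 3, 5, 6, 7, 9, 10]
ends:   [3, 4, 6, 7, 7, 7, 7, 8, 10, 12]
s0→1 s1→2 s2→3 s2→4  — peak 4.

4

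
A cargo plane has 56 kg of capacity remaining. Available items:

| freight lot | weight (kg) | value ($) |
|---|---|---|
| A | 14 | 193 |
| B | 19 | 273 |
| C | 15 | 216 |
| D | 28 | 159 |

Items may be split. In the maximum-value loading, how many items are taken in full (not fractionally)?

Ratios (sorted): C 14.40, B 14.37, A 13.79, D 5.68
take C (15 @ 216); take B (19 @ 273); take A (14 @ 193); take 8/28 of D → 45.43. Capacity used 56/56.
3 item(s) taken whole; one partial (take 8/28 of D).

3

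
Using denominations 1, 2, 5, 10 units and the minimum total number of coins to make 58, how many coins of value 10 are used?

5

Greedy: take as many of the largest coin as possible, then repeat with the remainder.
58 − 5×10→8 − 1×5→3 − 1×2→1 − 1×1→0
Count of 10: 5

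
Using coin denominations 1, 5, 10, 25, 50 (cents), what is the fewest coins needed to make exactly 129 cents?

7

129 = 2×50 + 1×25 + 4×1
Total coins = 2 + 1 + 4 = 7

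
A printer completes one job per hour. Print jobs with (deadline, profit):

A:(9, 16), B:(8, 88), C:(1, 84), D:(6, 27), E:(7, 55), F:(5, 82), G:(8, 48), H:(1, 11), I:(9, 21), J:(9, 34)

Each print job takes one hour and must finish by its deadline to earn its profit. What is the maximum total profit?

Take jobs in profit order; each goes to the latest open slot no later than its deadline.
By profit: B(d8,88), C(d1,84), F(d5,82), E(d7,55), G(d8,48), J(d9,34), D(d6,27), I(d9,21), A(d9,16), H(d1,11)
B→slot 8; C→slot 1; F→slot 5; E→slot 7; G→slot 6; J→slot 9; D→slot 4; I→slot 3; A→slot 2; H skipped.
Profit = 84 + 16 + 21 + 27 + 82 + 48 + 55 + 88 + 34 = 455

455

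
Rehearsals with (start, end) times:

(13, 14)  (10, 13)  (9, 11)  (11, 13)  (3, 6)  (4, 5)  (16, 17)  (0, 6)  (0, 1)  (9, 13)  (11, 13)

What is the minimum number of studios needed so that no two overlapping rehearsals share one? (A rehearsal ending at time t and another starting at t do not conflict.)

The answer is the maximum number of intervals overlapping at any instant.
starts: [0, 0, 3, 4, 9, 9, 10, 11, 11, 13, 16]
ends:   [1, 5, 6, 6, 11, 13, 13, 13, 13, 14, 17]
s0→1 s0→2 e1→1 s3→2 s4→3 e5→2 e6→1 e6→0 s9→1 s9→2 s10→3 e11→2 s11→3 s11→4  — peak 4.

4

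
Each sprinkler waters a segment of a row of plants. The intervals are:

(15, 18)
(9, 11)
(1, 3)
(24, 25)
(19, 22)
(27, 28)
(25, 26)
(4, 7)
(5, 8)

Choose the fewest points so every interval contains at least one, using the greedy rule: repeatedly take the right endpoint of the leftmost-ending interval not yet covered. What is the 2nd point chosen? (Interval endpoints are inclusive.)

Process intervals by earliest right end; each time one isn't hit yet, stab at its right endpoint.
Sorted: [1,3] [4,7] [5,8] [9,11] [15,18] [19,22] [24,25] [25,26] [27,28]
{[1,3]} hit by 3; {[4,7],[5,8]} hit by 7; {[9,11]} hit by 11; {[15,18]} hit by 18; {[19,22]} hit by 22; {[24,25],[25,26]} hit by 25; {[27,28]} hit by 28.
Points: 3, 7, 11, 18, 22, 25, 28 (7 total).

7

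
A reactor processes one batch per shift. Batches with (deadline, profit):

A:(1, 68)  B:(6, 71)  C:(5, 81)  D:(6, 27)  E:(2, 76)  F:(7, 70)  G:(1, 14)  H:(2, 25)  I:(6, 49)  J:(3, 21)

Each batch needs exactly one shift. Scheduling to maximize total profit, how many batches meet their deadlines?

7

Take jobs in profit order; each goes to the latest open slot no later than its deadline.
Profit order: C=81 E=76 B=71 F=70 A=68 I=49 D=27 H=25 J=21 G=14
Assign: C→slot 5, E→slot 2, B→slot 6, F→slot 7, A→slot 1, I→slot 4, D→slot 3, H skipped, J skipped, G skipped.
Slots: [1:A] [2:E] [3:D] [4:I] [5:C] [6:B] [7:F]
7 of 10 scheduled.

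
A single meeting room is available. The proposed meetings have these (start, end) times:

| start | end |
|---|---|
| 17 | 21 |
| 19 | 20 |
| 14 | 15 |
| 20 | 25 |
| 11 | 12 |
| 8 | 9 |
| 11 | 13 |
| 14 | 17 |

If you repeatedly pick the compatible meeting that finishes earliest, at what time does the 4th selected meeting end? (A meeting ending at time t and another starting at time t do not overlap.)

20

Sort by end time and greedily take each interval whose start is ≥ the last chosen end.
Sorted by end: (8,9)  (11,12)  (11,13)  (14,15)  (14,17)  (19,20)  (17,21)  (20,25)
take (8,9); take (11,12); skip (11,13); take (14,15); take (19,20); take (20,25).
Selected: (8,9) (11,12) (14,15) (19,20) (20,25)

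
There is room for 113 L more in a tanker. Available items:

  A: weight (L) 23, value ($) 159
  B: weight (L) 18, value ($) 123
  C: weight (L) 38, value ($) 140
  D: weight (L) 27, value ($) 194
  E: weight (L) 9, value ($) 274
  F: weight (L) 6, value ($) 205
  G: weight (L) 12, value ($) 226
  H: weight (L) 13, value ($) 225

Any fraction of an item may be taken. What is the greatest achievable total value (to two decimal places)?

1424.42

Ratios (sorted): F 34.17, E 30.44, G 18.83, H 17.31, D 7.19, A 6.91, B 6.83, C 3.68
take F (6 @ 205); take E (9 @ 274); take G (12 @ 226); take H (13 @ 225); take D (27 @ 194); take A (23 @ 159); take B (18 @ 123); take 5/38 of C → 18.42. Capacity used 113/113.
Total value = 1424.42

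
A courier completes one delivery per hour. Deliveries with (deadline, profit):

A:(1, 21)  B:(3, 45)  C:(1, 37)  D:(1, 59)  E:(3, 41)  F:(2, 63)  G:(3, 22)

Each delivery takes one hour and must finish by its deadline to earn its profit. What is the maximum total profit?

167

Sort by profit descending; place each in the latest free slot ≤ its deadline.
Profit order: F=63 D=59 B=45 E=41 C=37 G=22 A=21
Assign: F→slot 2, D→slot 1, B→slot 3, E skipped, C skipped, G skipped, A skipped.
Slots: [1:D] [2:F] [3:B]
Profit = 59 + 63 + 45 = 167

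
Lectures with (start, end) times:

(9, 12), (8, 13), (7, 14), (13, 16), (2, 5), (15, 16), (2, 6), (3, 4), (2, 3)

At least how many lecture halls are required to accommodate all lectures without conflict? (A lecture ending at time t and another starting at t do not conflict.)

The answer is the maximum number of intervals overlapping at any instant.
Events (time:±→running): 2:+→1 2:+→2 2:+→3 … peak 3.

3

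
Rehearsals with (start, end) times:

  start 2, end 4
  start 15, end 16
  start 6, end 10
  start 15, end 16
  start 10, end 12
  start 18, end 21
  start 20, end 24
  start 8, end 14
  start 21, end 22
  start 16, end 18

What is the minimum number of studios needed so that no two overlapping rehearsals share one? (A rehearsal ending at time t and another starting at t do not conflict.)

starts: [2, 6, 8, 10, 15, 15, 16, 18, 20, 21]
ends:   [4, 10, 12, 14, 16, 16, 18, 21, 22, 24]
s2→1 e4→0 s6→1 s8→2  — peak 2.

2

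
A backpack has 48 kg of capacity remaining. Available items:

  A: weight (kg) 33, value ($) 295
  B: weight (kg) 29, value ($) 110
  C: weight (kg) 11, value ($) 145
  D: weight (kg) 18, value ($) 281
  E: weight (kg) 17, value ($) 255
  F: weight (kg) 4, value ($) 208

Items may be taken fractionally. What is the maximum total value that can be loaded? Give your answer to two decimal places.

862.64

Greedy by value/weight ratio, highest first.
Order: F (208/4=52.00) > D (281/18=15.61) > E (255/17=15.00) > C (145/11=13.18) > A (295/33=8.94) > B (110/29=3.79)
Fill: take F (4 @ 208) → take D (18 @ 281) → take E (17 @ 255) → take 9/11 of C → 118.64; 48/48 used.
Total value = 862.64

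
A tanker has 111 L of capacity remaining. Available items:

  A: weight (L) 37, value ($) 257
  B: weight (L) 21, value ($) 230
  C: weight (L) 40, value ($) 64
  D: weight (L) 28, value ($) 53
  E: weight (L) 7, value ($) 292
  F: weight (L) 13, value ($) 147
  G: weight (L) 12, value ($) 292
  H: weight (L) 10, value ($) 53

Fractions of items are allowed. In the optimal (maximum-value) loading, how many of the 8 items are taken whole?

6

Greedy by value/weight ratio, highest first.
Ratios (sorted): E 41.71, G 24.33, F 11.31, B 10.95, A 6.95, H 5.30, D 1.89, C 1.60
take E (7 @ 292); take G (12 @ 292); take F (13 @ 147); take B (21 @ 230); take A (37 @ 257); take H (10 @ 53); take 11/28 of D → 20.82. Capacity used 111/111.
6 item(s) taken whole; one partial (take 11/28 of D).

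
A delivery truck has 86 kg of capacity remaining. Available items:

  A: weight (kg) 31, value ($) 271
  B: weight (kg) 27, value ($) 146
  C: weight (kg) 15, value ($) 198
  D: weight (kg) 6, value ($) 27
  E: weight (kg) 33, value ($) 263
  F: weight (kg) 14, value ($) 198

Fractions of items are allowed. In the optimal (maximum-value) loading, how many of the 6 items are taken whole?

3

Greedy by value/weight ratio, highest first.
Ratios (sorted): F 14.14, C 13.20, A 8.74, E 7.97, B 5.41, D 4.50
take F (14 @ 198); take C (15 @ 198); take A (31 @ 271); take 26/33 of E → 207.21. Capacity used 86/86.
3 item(s) taken whole; one partial (take 26/33 of E).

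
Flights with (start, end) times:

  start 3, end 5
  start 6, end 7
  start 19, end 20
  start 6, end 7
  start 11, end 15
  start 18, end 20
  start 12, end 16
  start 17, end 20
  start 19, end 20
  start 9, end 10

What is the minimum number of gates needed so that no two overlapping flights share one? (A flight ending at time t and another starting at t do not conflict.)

Count concurrent intervals with a sweep; the peak is the room count.
Events (time:±→running): 3:+→1 5:-→0 6:+→1 6:+→2 7:-→1 7:-→0 9:+→1 10:-→0 11:+→1 12:+→2 15:-→1 16:-→0 17:+→1 18:+→2 19:+→3 19:+→4 … peak 4.

4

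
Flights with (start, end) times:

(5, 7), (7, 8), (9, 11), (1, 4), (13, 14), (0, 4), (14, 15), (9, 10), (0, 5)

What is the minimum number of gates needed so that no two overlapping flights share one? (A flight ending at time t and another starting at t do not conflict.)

3

Count concurrent intervals with a sweep; the peak is the room count.
starts: [0, 0, 1, 5, 7, 9, 9, 13, 14]
ends:   [4, 4, 5, 7, 8, 10, 11, 14, 15]
s0→1 s0→2 s1→3  — peak 3.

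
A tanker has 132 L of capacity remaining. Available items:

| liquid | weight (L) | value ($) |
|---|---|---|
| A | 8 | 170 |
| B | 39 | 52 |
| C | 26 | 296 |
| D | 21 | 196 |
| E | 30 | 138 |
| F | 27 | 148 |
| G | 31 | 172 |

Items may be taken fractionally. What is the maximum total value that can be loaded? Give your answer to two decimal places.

Greedy by value/weight ratio, highest first.
Order: A (170/8=21.25) > C (296/26=11.38) > D (196/21=9.33) > G (172/31=5.55) > F (148/27=5.48) > E (138/30=4.60) > B (52/39=1.33)
Fill: take A (8 @ 170) → take C (26 @ 296) → take D (21 @ 196) → take G (31 @ 172) → take F (27 @ 148) → take 19/30 of E → 87.40; 132/132 used.
Total value = 1069.40

1069.40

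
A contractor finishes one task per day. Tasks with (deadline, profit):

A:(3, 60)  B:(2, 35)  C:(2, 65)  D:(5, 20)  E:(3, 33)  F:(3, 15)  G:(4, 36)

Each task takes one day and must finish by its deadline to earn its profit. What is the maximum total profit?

Profit order: C=65 A=60 G=36 B=35 E=33 D=20 F=15
Assign: C→slot 2, A→slot 3, G→slot 4, B→slot 1, E skipped, D→slot 5, F skipped.
Slots: [1:B] [2:C] [3:A] [4:G] [5:D]
Profit = 35 + 65 + 60 + 36 + 20 = 216

216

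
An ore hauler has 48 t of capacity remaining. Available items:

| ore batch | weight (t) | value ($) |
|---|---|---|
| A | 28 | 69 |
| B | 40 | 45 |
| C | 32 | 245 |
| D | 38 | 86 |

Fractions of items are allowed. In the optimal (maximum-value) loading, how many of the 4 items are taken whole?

1

Sort by value per unit weight and fill in that order.
Order: C (245/32=7.66) > A (69/28=2.46) > D (86/38=2.26) > B (45/40=1.12)
Fill: take C (32 @ 245) → take 16/28 of A → 39.43; 48/48 used.
1 item(s) taken whole; one partial (take 16/28 of A).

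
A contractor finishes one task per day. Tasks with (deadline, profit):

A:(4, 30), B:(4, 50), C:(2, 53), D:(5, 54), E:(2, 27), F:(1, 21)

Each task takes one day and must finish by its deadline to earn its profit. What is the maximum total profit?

By profit: D(d5,54), C(d2,53), B(d4,50), A(d4,30), E(d2,27), F(d1,21)
D→slot 5; C→slot 2; B→slot 4; A→slot 3; E→slot 1; F skipped.
Profit = 27 + 53 + 30 + 50 + 54 = 214

214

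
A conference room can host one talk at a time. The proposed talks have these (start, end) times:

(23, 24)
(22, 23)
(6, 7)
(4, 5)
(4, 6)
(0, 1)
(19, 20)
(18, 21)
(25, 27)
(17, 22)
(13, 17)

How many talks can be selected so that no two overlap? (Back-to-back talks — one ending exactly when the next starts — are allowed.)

8

By end time: (0,1), (4,5), (4,6), (6,7), (13,17), (19,20), (18,21), (17,22), (22,23), (23,24), (25,27).
Pick (0,1); next start ≥ 1 → (4,5); next start ≥ 5 → (6,7); next start ≥ 7 → (13,17); next start ≥ 17 → (19,20); next start ≥ 20 → (22,23); next start ≥ 23 → (23,24); next start ≥ 24 → (25,27).
Selected 8 talks.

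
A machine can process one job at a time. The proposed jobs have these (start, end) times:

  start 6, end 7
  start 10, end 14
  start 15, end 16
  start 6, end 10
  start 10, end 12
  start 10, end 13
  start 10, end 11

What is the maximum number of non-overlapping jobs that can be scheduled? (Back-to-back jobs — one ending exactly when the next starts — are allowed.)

Greedy by earliest finish: after sorting by end time, pick each interval compatible with the last pick.
By end time: (6,7), (6,10), (10,11), (10,12), (10,13), (10,14), (15,16).
Pick (6,7); next start ≥ 7 → (10,11); next start ≥ 11 → (15,16).
Selected 3 jobs.

3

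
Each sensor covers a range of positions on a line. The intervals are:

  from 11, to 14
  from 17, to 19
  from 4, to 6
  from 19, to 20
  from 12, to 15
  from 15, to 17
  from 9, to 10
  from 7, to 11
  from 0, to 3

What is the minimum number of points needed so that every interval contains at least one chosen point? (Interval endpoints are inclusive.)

Sorted: [0,3] [4,6] [9,10] [7,11] [11,14] [12,15] [15,17] [17,19] [19,20]
{[0,3]} hit by 3; {[4,6]} hit by 6; {[9,10],[7,11]} hit by 10; {[11,14],[12,15]} hit by 14; {[15,17],[17,19]} hit by 17; {[19,20]} hit by 20.
Points: 3, 6, 10, 14, 17, 20 (6 total).

6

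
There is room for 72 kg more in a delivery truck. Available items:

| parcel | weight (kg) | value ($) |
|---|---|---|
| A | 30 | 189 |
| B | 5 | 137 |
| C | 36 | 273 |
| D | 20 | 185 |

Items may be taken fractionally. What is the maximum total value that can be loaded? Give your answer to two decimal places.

664.30

Order: B (137/5=27.40) > D (185/20=9.25) > C (273/36=7.58) > A (189/30=6.30)
Fill: take B (5 @ 137) → take D (20 @ 185) → take C (36 @ 273) → take 11/30 of A → 69.30; 72/72 used.
Total value = 664.30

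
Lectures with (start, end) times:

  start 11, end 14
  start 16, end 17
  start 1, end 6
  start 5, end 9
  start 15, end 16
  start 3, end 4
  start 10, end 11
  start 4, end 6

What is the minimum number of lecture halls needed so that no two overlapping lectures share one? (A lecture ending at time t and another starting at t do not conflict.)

The answer is the maximum number of intervals overlapping at any instant.
Events (time:±→running): 1:+→1 3:+→2 4:-→1 4:+→2 5:+→3 … peak 3.

3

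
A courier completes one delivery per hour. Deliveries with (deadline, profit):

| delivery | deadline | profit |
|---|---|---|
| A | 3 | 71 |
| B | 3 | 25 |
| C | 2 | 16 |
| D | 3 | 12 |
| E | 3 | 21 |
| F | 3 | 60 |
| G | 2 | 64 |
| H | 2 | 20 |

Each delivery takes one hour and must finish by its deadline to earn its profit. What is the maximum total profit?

195

Sort by profit descending; place each in the latest free slot ≤ its deadline.
By profit: A(d3,71), G(d2,64), F(d3,60), B(d3,25), E(d3,21), H(d2,20), C(d2,16), D(d3,12)
A→slot 3; G→slot 2; F→slot 1; B skipped; E skipped; H skipped; C skipped; D skipped.
Profit = 60 + 64 + 71 = 195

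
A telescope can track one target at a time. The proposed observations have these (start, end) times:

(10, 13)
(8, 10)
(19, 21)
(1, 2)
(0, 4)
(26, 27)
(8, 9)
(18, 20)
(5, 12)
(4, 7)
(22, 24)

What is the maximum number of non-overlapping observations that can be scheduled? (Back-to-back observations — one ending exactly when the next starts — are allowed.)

Sort by end time and greedily take each interval whose start is ≥ the last chosen end.
Sorted by end: (1,2)  (0,4)  (4,7)  (8,9)  (8,10)  (5,12)  (10,13)  (18,20)  (19,21)  (22,24)  (26,27)
take (1,2); take (4,7); take (8,9); take (10,13); take (18,20); take (22,24); take (26,27).
Selected 7 observations.

7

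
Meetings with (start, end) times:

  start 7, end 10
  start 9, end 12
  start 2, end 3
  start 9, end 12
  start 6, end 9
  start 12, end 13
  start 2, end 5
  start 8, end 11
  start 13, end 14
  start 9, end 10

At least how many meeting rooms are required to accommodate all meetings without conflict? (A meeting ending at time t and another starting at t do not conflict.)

5

The answer is the maximum number of intervals overlapping at any instant.
starts: [2, 2, 6, 7, 8, 9, 9, 9, 12, 13]
ends:   [3, 5, 9, 10, 10, 11, 12, 12, 13, 14]
s2→1 s2→2 e3→1 e5→0 s6→1 s7→2 s8→3 e9→2 s9→3 s9→4 s9→5  — peak 5.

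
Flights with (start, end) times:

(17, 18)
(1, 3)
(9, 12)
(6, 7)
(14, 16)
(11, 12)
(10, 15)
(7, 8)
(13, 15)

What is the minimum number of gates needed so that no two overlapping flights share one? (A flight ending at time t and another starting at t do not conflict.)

starts: [1, 6, 7, 9, 10, 11, 13, 14, 17]
ends:   [3, 7, 8, 12, 12, 15, 15, 16, 18]
s1→1 e3→0 s6→1 e7→0 s7→1 e8→0 s9→1 s10→2 s11→3  — peak 3.

3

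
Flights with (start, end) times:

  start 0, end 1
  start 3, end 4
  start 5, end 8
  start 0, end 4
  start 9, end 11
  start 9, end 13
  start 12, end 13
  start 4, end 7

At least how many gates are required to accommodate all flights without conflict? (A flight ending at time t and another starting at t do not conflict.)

Events (time:±→running): 0:+→1 0:+→2 … peak 2.

2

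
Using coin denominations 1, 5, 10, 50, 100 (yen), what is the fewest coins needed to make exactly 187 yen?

187 = 1×100 + 1×50 + 3×10 + 1×5 + 2×1
Total coins = 1 + 1 + 3 + 1 + 2 = 8

8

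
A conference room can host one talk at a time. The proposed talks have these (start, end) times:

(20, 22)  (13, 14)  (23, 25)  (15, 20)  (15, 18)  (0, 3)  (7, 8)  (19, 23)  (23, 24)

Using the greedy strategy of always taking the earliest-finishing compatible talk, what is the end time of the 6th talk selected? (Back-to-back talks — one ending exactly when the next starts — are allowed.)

By end time: (0,3), (7,8), (13,14), (15,18), (15,20), (20,22), (19,23), (23,24), (23,25).
Pick (0,3); next start ≥ 3 → (7,8); next start ≥ 8 → (13,14); next start ≥ 14 → (15,18); next start ≥ 18 → (20,22); next start ≥ 22 → (23,24).
Selected: (0,3) (7,8) (13,14) (15,18) (20,22) (23,24)

24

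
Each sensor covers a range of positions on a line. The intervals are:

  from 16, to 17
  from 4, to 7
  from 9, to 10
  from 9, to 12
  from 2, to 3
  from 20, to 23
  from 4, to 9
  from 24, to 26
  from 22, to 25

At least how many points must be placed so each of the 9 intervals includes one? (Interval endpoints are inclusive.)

By right end: [2,3]  [4,7]  [4,9]  [9,10]  [9,12]  [16,17]  [20,23]  [22,25]  [24,26]
[2,3] uncovered → point at 3; [4,7] uncovered → point at 7; [9,10] uncovered → point at 10; [16,17] uncovered → point at 17; [20,23] uncovered → point at 23; [24,26] uncovered → point at 26.
Points: 3, 7, 10, 17, 23, 26 (6 total).

6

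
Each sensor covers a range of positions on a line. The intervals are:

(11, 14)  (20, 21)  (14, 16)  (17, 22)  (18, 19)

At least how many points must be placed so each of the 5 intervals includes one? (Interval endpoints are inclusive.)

By right end: [11,14]  [14,16]  [18,19]  [20,21]  [17,22]
[11,14] uncovered → point at 14; [18,19] uncovered → point at 19; [20,21] uncovered → point at 21.
Points: 14, 19, 21 (3 total).

3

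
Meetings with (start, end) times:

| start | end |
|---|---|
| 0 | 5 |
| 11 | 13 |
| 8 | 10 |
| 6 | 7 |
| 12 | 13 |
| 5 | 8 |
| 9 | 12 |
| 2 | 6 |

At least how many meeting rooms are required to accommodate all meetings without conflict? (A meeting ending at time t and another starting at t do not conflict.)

2

Events (time:±→running): 0:+→1 2:+→2 … peak 2.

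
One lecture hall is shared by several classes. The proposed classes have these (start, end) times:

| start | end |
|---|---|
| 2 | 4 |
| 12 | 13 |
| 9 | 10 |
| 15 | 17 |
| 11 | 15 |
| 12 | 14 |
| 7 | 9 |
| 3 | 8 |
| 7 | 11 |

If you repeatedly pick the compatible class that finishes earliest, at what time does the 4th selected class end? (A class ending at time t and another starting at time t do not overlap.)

13

By end time: (2,4), (3,8), (7,9), (9,10), (7,11), (12,13), (12,14), (11,15), (15,17).
Pick (2,4); next start ≥ 4 → (7,9); next start ≥ 9 → (9,10); next start ≥ 10 → (12,13); next start ≥ 13 → (15,17).
Selected: (2,4) (7,9) (9,10) (12,13) (15,17)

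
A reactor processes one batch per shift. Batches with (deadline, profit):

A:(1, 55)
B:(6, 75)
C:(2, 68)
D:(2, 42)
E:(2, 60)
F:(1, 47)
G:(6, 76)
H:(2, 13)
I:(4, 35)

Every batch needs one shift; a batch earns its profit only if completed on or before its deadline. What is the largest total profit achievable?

314

Sort by profit descending; place each in the latest free slot ≤ its deadline.
Profit order: G=76 B=75 C=68 E=60 A=55 F=47 D=42 I=35 H=13
Assign: G→slot 6, B→slot 5, C→slot 2, E→slot 1, A skipped, F skipped, D skipped, I→slot 4, H skipped.
Slots: [1:E] [2:C] [4:I] [5:B] [6:G]
Profit = 60 + 68 + 35 + 75 + 76 = 314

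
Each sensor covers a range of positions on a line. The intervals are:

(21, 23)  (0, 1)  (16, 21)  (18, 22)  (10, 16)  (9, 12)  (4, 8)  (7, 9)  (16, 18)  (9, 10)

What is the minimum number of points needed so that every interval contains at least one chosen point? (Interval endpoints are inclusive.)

5

By right end: [0,1]  [4,8]  [7,9]  [9,10]  [9,12]  [10,16]  [16,18]  [16,21]  [18,22]  [21,23]
[0,1] uncovered → point at 1; [4,8] uncovered → point at 8; [9,10] uncovered → point at 10; [16,18] uncovered → point at 18; [21,23] uncovered → point at 23.
Points: 1, 8, 10, 18, 23 (5 total).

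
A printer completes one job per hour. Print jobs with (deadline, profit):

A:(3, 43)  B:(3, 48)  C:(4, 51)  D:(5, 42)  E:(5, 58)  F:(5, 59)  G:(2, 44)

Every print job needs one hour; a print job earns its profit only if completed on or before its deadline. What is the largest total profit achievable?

260

By profit: F(d5,59), E(d5,58), C(d4,51), B(d3,48), G(d2,44), A(d3,43), D(d5,42)
F→slot 5; E→slot 4; C→slot 3; B→slot 2; G→slot 1; A skipped; D skipped.
Profit = 44 + 48 + 51 + 58 + 59 = 260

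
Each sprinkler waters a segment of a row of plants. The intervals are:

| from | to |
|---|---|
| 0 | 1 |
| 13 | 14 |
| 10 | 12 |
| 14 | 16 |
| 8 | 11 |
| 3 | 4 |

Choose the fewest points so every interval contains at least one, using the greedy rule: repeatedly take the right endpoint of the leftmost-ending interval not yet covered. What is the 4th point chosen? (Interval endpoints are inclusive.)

14

By right end: [0,1]  [3,4]  [8,11]  [10,12]  [13,14]  [14,16]
[0,1] uncovered → point at 1; [3,4] uncovered → point at 4; [8,11] uncovered → point at 11; [13,14] uncovered → point at 14.
Points: 1, 4, 11, 14 (4 total).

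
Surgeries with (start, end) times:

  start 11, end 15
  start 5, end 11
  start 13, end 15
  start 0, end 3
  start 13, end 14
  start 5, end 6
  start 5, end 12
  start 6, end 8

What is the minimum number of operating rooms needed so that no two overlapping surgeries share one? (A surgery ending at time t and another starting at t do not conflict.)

Count concurrent intervals with a sweep; the peak is the room count.
starts: [0, 5, 5, 5, 6, 11, 13, 13]
ends:   [3, 6, 8, 11, 12, 14, 15, 15]
s0→1 e3→0 s5→1 s5→2 s5→3  — peak 3.

3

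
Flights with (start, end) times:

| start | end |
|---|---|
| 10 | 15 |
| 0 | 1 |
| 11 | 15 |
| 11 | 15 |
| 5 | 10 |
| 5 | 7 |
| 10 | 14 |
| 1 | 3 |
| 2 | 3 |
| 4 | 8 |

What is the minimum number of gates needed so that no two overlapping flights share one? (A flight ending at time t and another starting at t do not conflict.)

The answer is the maximum number of intervals overlapping at any instant.
Events (time:±→running): 0:+→1 1:-→0 1:+→1 2:+→2 3:-→1 3:-→0 4:+→1 5:+→2 5:+→3 7:-→2 8:-→1 10:-→0 10:+→1 10:+→2 11:+→3 11:+→4 … peak 4.

4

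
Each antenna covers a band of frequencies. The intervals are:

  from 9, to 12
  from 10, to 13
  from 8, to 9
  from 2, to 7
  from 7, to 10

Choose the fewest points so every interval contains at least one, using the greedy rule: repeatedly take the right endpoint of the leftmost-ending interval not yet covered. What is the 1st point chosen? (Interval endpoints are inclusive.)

7

Process intervals by earliest right end; each time one isn't hit yet, stab at its right endpoint.
By right end: [2,7]  [8,9]  [7,10]  [9,12]  [10,13]
[2,7] uncovered → point at 7; [8,9] uncovered → point at 9; [10,13] uncovered → point at 13.
Points: 7, 9, 13 (3 total).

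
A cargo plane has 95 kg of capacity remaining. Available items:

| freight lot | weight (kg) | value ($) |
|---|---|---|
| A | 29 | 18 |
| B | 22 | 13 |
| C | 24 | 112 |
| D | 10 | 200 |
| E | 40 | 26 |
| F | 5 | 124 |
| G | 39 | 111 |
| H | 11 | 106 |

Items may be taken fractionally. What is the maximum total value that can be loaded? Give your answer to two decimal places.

656.90

Greedy by value/weight ratio, highest first.
Order: F (124/5=24.80) > D (200/10=20.00) > H (106/11=9.64) > C (112/24=4.67) > G (111/39=2.85) > E (26/40=0.65) > A (18/29=0.62) > B (13/22=0.59)
Fill: take F (5 @ 124) → take D (10 @ 200) → take H (11 @ 106) → take C (24 @ 112) → take G (39 @ 111) → take 6/40 of E → 3.90; 95/95 used.
Total value = 656.90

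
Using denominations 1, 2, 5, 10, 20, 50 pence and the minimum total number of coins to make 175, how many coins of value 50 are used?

3

Use the largest denomination that fits, subtract, and repeat.
175 = 3×50 + 1×20 + 1×5
Count of 50: 3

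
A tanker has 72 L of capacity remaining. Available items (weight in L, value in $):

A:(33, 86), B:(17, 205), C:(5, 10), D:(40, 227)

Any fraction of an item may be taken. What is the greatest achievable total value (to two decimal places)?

471.09

Greedy by value/weight ratio, highest first.
Order: B (205/17=12.06) > D (227/40=5.67) > A (86/33=2.61) > C (10/5=2.00)
Fill: take B (17 @ 205) → take D (40 @ 227) → take 15/33 of A → 39.09; 72/72 used.
Total value = 471.09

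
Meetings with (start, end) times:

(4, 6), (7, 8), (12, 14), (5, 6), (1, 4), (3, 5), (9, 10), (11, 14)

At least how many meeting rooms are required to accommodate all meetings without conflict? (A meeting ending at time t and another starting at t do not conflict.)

starts: [1, 3, 4, 5, 7, 9, 11, 12]
ends:   [4, 5, 6, 6, 8, 10, 14, 14]
s1→1 s3→2  — peak 2.

2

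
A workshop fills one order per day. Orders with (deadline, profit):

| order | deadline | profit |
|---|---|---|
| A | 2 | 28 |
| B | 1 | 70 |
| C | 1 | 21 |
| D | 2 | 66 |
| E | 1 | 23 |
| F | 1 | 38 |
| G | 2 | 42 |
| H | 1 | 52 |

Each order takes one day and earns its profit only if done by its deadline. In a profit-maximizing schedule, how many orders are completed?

2

By profit: B(d1,70), D(d2,66), H(d1,52), G(d2,42), F(d1,38), A(d2,28), E(d1,23), C(d1,21)
B→slot 1; D→slot 2; H skipped; G skipped; F skipped; A skipped; E skipped; C skipped.
2 of 8 scheduled.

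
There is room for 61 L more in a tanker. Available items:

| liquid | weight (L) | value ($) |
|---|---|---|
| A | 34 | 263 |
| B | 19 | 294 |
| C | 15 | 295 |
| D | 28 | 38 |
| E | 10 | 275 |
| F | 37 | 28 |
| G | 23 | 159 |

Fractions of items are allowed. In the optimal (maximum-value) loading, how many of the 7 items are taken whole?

3

Order: E (275/10=27.50) > C (295/15=19.67) > B (294/19=15.47) > A (263/34=7.74) > G (159/23=6.91) > D (38/28=1.36) > F (28/37=0.76)
Fill: take E (10 @ 275) → take C (15 @ 295) → take B (19 @ 294) → take 17/34 of A → 131.50; 61/61 used.
3 item(s) taken whole; one partial (take 17/34 of A).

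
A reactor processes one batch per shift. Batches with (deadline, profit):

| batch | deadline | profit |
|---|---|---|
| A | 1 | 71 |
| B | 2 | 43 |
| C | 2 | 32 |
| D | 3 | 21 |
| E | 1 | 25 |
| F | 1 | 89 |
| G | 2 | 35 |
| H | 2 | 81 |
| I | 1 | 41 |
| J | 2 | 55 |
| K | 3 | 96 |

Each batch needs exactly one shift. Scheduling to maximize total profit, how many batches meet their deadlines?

3

Sort by profit descending; place each in the latest free slot ≤ its deadline.
Profit order: K=96 F=89 H=81 A=71 J=55 B=43 I=41 G=35 C=32 E=25 D=21
Assign: K→slot 3, F→slot 1, H→slot 2, A skipped, J skipped, B skipped, I skipped, G skipped, C skipped, E skipped, D skipped.
Slots: [1:F] [2:H] [3:K]
3 of 11 scheduled.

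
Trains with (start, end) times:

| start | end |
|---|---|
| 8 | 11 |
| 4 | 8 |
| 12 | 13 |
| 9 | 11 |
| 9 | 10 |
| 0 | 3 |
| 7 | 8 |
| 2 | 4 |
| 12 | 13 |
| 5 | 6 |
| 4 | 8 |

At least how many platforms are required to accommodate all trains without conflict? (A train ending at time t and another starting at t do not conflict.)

3

The answer is the maximum number of intervals overlapping at any instant.
Events (time:±→running): 0:+→1 2:+→2 3:-→1 4:-→0 4:+→1 4:+→2 5:+→3 … peak 3.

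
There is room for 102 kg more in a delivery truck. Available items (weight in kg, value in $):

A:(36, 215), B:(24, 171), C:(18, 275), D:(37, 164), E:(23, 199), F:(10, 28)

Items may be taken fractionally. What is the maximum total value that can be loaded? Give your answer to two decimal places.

Sort by value per unit weight and fill in that order.
Order: C (275/18=15.28) > E (199/23=8.65) > B (171/24=7.12) > A (215/36=5.97) > D (164/37=4.43) > F (28/10=2.80)
Fill: take C (18 @ 275) → take E (23 @ 199) → take B (24 @ 171) → take A (36 @ 215) → take 1/37 of D → 4.43; 102/102 used.
Total value = 864.43

864.43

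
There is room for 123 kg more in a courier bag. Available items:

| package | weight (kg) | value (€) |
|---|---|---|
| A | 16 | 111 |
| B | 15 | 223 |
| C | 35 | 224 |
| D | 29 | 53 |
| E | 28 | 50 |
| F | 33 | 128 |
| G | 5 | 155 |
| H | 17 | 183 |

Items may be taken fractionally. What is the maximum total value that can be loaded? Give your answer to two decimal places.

Greedy by value/weight ratio, highest first.
Ratios (sorted): G 31.00, B 14.87, H 10.76, A 6.94, C 6.40, F 3.88, D 1.83, E 1.79
take G (5 @ 155); take B (15 @ 223); take H (17 @ 183); take A (16 @ 111); take C (35 @ 224); take F (33 @ 128); take 2/29 of D → 3.66. Capacity used 123/123.
Total value = 1027.66

1027.66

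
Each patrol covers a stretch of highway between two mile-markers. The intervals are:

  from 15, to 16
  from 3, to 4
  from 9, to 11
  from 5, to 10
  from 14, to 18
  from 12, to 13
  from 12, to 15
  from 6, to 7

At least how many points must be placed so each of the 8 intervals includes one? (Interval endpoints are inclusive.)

5

Sorted: [3,4] [6,7] [5,10] [9,11] [12,13] [12,15] [15,16] [14,18]
{[3,4]} hit by 4; {[6,7],[5,10]} hit by 7; {[9,11]} hit by 11; {[12,13],[12,15]} hit by 13; {[15,16],[14,18]} hit by 16.
Points: 4, 7, 11, 13, 16 (5 total).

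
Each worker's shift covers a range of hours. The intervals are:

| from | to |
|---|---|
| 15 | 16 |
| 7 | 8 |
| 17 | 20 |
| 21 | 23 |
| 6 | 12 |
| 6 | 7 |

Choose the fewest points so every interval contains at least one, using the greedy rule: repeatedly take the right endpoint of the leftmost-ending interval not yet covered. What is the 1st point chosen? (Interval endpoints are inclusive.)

7

Process intervals by earliest right end; each time one isn't hit yet, stab at its right endpoint.
By right end: [6,7]  [7,8]  [6,12]  [15,16]  [17,20]  [21,23]
[6,7] uncovered → point at 7; [15,16] uncovered → point at 16; [17,20] uncovered → point at 20; [21,23] uncovered → point at 23.
Points: 7, 16, 20, 23 (4 total).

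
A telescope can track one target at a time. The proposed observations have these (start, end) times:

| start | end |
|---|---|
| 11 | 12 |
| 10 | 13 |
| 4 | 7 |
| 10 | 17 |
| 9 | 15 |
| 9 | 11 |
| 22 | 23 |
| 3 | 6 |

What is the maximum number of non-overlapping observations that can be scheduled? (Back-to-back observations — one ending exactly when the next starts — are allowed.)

4

Sorted by end: (3,6)  (4,7)  (9,11)  (11,12)  (10,13)  (9,15)  (10,17)  (22,23)
take (3,6); take (9,11); take (11,12); take (22,23).
Selected 4 observations.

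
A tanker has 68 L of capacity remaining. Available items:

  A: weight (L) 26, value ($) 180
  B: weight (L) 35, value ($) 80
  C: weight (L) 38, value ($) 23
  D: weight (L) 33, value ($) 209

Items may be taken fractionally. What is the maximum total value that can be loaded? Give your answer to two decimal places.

409.57

Order: A (180/26=6.92) > D (209/33=6.33) > B (80/35=2.29) > C (23/38=0.61)
Fill: take A (26 @ 180) → take D (33 @ 209) → take 9/35 of B → 20.57; 68/68 used.
Total value = 409.57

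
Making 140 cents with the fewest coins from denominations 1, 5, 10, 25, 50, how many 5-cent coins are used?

1

140 − 2×50→40 − 1×25→15 − 1×10→5 − 1×5→0
Count of 5: 1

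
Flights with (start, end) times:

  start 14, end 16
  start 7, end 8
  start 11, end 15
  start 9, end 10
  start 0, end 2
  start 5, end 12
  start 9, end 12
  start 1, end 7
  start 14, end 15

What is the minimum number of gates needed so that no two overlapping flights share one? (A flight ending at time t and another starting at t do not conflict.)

Events (time:±→running): 0:+→1 1:+→2 2:-→1 5:+→2 7:-→1 7:+→2 8:-→1 9:+→2 9:+→3 … peak 3.

3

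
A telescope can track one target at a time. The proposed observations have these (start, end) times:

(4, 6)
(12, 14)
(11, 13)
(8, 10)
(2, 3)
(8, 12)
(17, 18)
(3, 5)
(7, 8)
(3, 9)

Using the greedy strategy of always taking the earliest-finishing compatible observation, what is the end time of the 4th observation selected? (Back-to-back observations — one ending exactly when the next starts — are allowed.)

10

By end time: (2,3), (3,5), (4,6), (7,8), (3,9), (8,10), (8,12), (11,13), (12,14), (17,18).
Pick (2,3); next start ≥ 3 → (3,5); next start ≥ 5 → (7,8); next start ≥ 8 → (8,10); next start ≥ 10 → (11,13); next start ≥ 13 → (17,18).
Selected: (2,3) (3,5) (7,8) (8,10) (11,13) (17,18)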